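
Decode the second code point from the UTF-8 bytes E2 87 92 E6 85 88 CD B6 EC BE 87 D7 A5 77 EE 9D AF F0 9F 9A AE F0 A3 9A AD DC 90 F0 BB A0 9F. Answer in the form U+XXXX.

U+6148

Offset 0: leading byte 0xE2 = 11100010 → 3-byte char #1 = E2 87 92.
Offset 3: leading byte 0xE6 = 11100110 → 3-byte char #2 = E6 85 88.
Leading byte 0xE6 = 11100110 matches 1110xxxx → 3-byte sequence.
Byte 1: 0xE6 = 11100110, payload 0110 (4 bits).
Byte 2: 0x85 = 10000101 (10xxxxxx ✓), payload 000101.
Byte 3: 0x88 = 10001000 (10xxxxxx ✓), payload 001000.
Concatenate: 0110000101001000 = 0x6148 (16 bits → U+6148).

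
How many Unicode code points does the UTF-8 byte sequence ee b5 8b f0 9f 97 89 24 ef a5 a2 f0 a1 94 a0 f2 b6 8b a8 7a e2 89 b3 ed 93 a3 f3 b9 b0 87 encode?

Byte at offset 0: 0xEE = 11101110 → 3-byte char (#1). Advance 3.
Byte at offset 3: 0xF0 = 11110000 → 4-byte char (#2). Advance 4.
Byte at offset 7: 0x24 = 00100100 → 1-byte char (#3). Advance 1.
Byte at offset 8: 0xEF = 11101111 → 3-byte char (#4). Advance 3.
Byte at offset 11: 0xF0 = 11110000 → 4-byte char (#5). Advance 4.
Byte at offset 15: 0xF2 = 11110010 → 4-byte char (#6). Advance 4.
Byte at offset 19: 0x7A = 01111010 → 1-byte char (#7). Advance 1.
Byte at offset 20: 0xE2 = 11100010 → 3-byte char (#8). Advance 3.
Byte at offset 23: 0xED = 11101101 → 3-byte char (#9). Advance 3.
Byte at offset 26: 0xF3 = 11110011 → 4-byte char (#10). Advance 4.
Reached end at offset 30 after 10 code points.

10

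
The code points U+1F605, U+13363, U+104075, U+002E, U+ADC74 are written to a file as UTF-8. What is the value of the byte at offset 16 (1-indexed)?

0xB1

1-indexed offset 16 is 0-indexed offset 15.
U+1F605 → 4-byte form F0 9F 98 85 at offsets 0–3.
U+13363 → 4-byte form F0 93 8D A3 at offsets 4–7.
U+104075 → 4-byte form F4 84 81 B5 at offsets 8–11.
U+002E → 1-byte form 2E at offsets 12–12.
U+ADC74 → 4-byte form F2 AD B1 B4 at offsets 13–16.
Offset 15 falls in char 5's range; it's byte 3 of F2 AD B1 B4 = 0xB1.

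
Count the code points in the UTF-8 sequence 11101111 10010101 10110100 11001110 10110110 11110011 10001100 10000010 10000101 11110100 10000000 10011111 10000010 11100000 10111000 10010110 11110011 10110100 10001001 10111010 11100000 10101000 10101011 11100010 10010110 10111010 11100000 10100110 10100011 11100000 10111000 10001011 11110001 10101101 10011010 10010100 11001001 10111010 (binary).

Byte at offset 0: 0xEF = 11101111 → 3-byte char (#1). Advance 3.
Byte at offset 3: 0xCE = 11001110 → 2-byte char (#2). Advance 2.
Byte at offset 5: 0xF3 = 11110011 → 4-byte char (#3). Advance 4.
Byte at offset 9: 0xF4 = 11110100 → 4-byte char (#4). Advance 4.
Byte at offset 13: 0xE0 = 11100000 → 3-byte char (#5). Advance 3.
Byte at offset 16: 0xF3 = 11110011 → 4-byte char (#6). Advance 4.
Byte at offset 20: 0xE0 = 11100000 → 3-byte char (#7). Advance 3.
Byte at offset 23: 0xE2 = 11100010 → 3-byte char (#8). Advance 3.
Byte at offset 26: 0xE0 = 11100000 → 3-byte char (#9). Advance 3.
Byte at offset 29: 0xE0 = 11100000 → 3-byte char (#10). Advance 3.
Byte at offset 32: 0xF1 = 11110001 → 4-byte char (#11). Advance 4.
Byte at offset 36: 0xC9 = 11001001 → 2-byte char (#12). Advance 2.
Reached end at offset 38 after 12 code points.

12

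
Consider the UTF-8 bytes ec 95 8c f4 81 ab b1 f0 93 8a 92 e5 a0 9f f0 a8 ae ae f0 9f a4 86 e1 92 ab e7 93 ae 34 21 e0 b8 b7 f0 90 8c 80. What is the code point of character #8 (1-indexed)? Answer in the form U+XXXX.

U+74EE

Offset 0: leading byte 0xEC = 11101100 → 3-byte char #1 = EC 95 8C.
Offset 3: leading byte 0xF4 = 11110100 → 4-byte char #2 = F4 81 AB B1.
Offset 7: leading byte 0xF0 = 11110000 → 4-byte char #3 = F0 93 8A 92.
Offset 11: leading byte 0xE5 = 11100101 → 3-byte char #4 = E5 A0 9F.
Offset 14: leading byte 0xF0 = 11110000 → 4-byte char #5 = F0 A8 AE AE.
Offset 18: leading byte 0xF0 = 11110000 → 4-byte char #6 = F0 9F A4 86.
Offset 22: leading byte 0xE1 = 11100001 → 3-byte char #7 = E1 92 AB.
Offset 25: leading byte 0xE7 = 11100111 → 3-byte char #8 = E7 93 AE.
Leading byte 0xE7 = 11100111 matches 1110xxxx → 3-byte sequence.
Byte 1: 0xE7 = 11100111, payload 0111 (4 bits).
Byte 2: 0x93 = 10010011 (10xxxxxx ✓), payload 010011.
Byte 3: 0xAE = 10101110 (10xxxxxx ✓), payload 101110.
Concatenate: 0111010011101110 = 0x74EE (16 bits → U+74EE).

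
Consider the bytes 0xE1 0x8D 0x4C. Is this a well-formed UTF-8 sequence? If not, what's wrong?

invalid (non-continuation byte where continuation expected)

Leading byte 0xE1 = 11100001 → 3-byte form.
Byte 3 is 0x4C = 01001100, which is not 10xxxxxx — expected a continuation byte.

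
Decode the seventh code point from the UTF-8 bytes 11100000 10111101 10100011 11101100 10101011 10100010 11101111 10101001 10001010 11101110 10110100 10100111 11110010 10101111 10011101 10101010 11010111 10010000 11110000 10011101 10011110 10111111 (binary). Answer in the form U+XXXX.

U+1D7BF

Offset 0: leading byte 0xE0 = 11100000 → 3-byte char #1 = E0 BD A3.
Offset 3: leading byte 0xEC = 11101100 → 3-byte char #2 = EC AB A2.
Offset 6: leading byte 0xEF = 11101111 → 3-byte char #3 = EF A9 8A.
Offset 9: leading byte 0xEE = 11101110 → 3-byte char #4 = EE B4 A7.
Offset 12: leading byte 0xF2 = 11110010 → 4-byte char #5 = F2 AF 9D AA.
Offset 16: leading byte 0xD7 = 11010111 → 2-byte char #6 = D7 90.
Offset 18: leading byte 0xF0 = 11110000 → 4-byte char #7 = F0 9D 9E BF.
Leading byte 0xF0 = 11110000 matches 11110xxx → 4-byte sequence.
Byte 1: 0xF0 = 11110000, payload 000 (3 bits).
Byte 2: 0x9D = 10011101 (10xxxxxx ✓), payload 011101.
Byte 3: 0x9E = 10011110 (10xxxxxx ✓), payload 011110.
Byte 4: 0xBF = 10111111 (10xxxxxx ✓), payload 111111.
Concatenate: 000011101011110111111 = 0x1D7BF (21 bits → U+1D7BF).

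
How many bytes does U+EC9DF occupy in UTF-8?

4

U+EC9DF = 0xEC9DF. UTF-8 uses 1 byte below 0x80, 2 below 0x800, 3 below 0x10000, 4 up to 0x10FFFF. 0xEC9DF is in U+10000–U+10FFFF → 4 bytes.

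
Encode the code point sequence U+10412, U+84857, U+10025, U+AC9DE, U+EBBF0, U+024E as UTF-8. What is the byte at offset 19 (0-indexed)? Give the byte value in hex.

U+10412 → 4-byte form F0 90 90 92 at offsets 0–3.
U+84857 → 4-byte form F2 84 A1 97 at offsets 4–7.
U+10025 → 4-byte form F0 90 80 A5 at offsets 8–11.
U+AC9DE → 4-byte form F2 AC A7 9E at offsets 12–15.
U+EBBF0 → 4-byte form F3 AB AF B0 at offsets 16–19.
Offset 19 falls in char 5's range; it's byte 4 of F3 AB AF B0 = 0xB0.

0xB0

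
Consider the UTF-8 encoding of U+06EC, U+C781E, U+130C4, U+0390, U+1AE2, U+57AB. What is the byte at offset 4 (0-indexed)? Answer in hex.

0xA0

U+06EC → 2-byte form DB AC at offsets 0–1.
U+C781E → 4-byte form F3 87 A0 9E at offsets 2–5.
Offset 4 falls in char 2's range; it's byte 3 of F3 87 A0 9E = 0xA0.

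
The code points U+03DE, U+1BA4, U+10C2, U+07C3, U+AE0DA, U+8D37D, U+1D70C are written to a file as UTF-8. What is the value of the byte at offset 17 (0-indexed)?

0xBD

U+03DE → 2-byte form CF 9E at offsets 0–1.
U+1BA4 → 3-byte form E1 AE A4 at offsets 2–4.
U+10C2 → 3-byte form E1 83 82 at offsets 5–7.
U+07C3 → 2-byte form DF 83 at offsets 8–9.
U+AE0DA → 4-byte form F2 AE 83 9A at offsets 10–13.
U+8D37D → 4-byte form F2 8D 8D BD at offsets 14–17.
Offset 17 falls in char 6's range; it's byte 4 of F2 8D 8D BD = 0xBD.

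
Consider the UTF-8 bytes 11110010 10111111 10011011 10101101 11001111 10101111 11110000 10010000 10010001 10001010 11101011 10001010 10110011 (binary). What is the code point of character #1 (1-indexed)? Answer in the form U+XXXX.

U+BF6ED

Offset 0: leading byte 0xF2 = 11110010 → 4-byte char #1 = F2 BF 9B AD.
Leading byte 0xF2 = 11110010 matches 11110xxx → 4-byte sequence.
Byte 1: 0xF2 = 11110010, payload 010 (3 bits).
Byte 2: 0xBF = 10111111 (10xxxxxx ✓), payload 111111.
Byte 3: 0x9B = 10011011 (10xxxxxx ✓), payload 011011.
Byte 4: 0xAD = 10101101 (10xxxxxx ✓), payload 101101.
Concatenate: 010111111011011101101 = 0xBF6ED (21 bits → U+BF6ED).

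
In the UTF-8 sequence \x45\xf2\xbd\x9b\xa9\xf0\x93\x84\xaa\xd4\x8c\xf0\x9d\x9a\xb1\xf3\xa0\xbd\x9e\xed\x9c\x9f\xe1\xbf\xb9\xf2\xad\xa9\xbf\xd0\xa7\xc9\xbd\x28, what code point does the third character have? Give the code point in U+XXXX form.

Offset 0: leading byte 0x45 = 01000101 → 1-byte char #1 = 45.
Offset 1: leading byte 0xF2 = 11110010 → 4-byte char #2 = F2 BD 9B A9.
Offset 5: leading byte 0xF0 = 11110000 → 4-byte char #3 = F0 93 84 AA.
Leading byte 0xF0 = 11110000 matches 11110xxx → 4-byte sequence.
Byte 1: 0xF0 = 11110000, payload 000 (3 bits).
Byte 2: 0x93 = 10010011 (10xxxxxx ✓), payload 010011.
Byte 3: 0x84 = 10000100 (10xxxxxx ✓), payload 000100.
Byte 4: 0xAA = 10101010 (10xxxxxx ✓), payload 101010.
Concatenate: 000010011000100101010 = 0x1312A (21 bits → U+1312A).

U+1312A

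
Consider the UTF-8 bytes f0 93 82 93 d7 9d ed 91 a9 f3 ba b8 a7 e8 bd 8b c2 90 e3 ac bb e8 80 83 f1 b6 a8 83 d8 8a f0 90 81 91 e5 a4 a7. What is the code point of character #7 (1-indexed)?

Offset 0: leading byte 0xF0 = 11110000 → 4-byte char #1 = F0 93 82 93.
Offset 4: leading byte 0xD7 = 11010111 → 2-byte char #2 = D7 9D.
Offset 6: leading byte 0xED = 11101101 → 3-byte char #3 = ED 91 A9.
Offset 9: leading byte 0xF3 = 11110011 → 4-byte char #4 = F3 BA B8 A7.
Offset 13: leading byte 0xE8 = 11101000 → 3-byte char #5 = E8 BD 8B.
Offset 16: leading byte 0xC2 = 11000010 → 2-byte char #6 = C2 90.
Offset 18: leading byte 0xE3 = 11100011 → 3-byte char #7 = E3 AC BB.
Leading byte 0xE3 = 11100011 matches 1110xxxx → 3-byte sequence.
Byte 1: 0xE3 = 11100011, payload 0011 (4 bits).
Byte 2: 0xAC = 10101100 (10xxxxxx ✓), payload 101100.
Byte 3: 0xBB = 10111011 (10xxxxxx ✓), payload 111011.
Concatenate: 0011101100111011 = 0x3B3B (16 bits → U+3B3B).

U+3B3B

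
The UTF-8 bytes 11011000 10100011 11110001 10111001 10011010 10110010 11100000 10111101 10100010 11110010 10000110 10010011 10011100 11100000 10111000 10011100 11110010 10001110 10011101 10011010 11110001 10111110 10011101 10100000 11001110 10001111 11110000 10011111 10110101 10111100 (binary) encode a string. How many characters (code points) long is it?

Byte at offset 0: 0xD8 = 11011000 → 2-byte char (#1). Advance 2.
Byte at offset 2: 0xF1 = 11110001 → 4-byte char (#2). Advance 4.
Byte at offset 6: 0xE0 = 11100000 → 3-byte char (#3). Advance 3.
Byte at offset 9: 0xF2 = 11110010 → 4-byte char (#4). Advance 4.
Byte at offset 13: 0xE0 = 11100000 → 3-byte char (#5). Advance 3.
Byte at offset 16: 0xF2 = 11110010 → 4-byte char (#6). Advance 4.
Byte at offset 20: 0xF1 = 11110001 → 4-byte char (#7). Advance 4.
Byte at offset 24: 0xCE = 11001110 → 2-byte char (#8). Advance 2.
Byte at offset 26: 0xF0 = 11110000 → 4-byte char (#9). Advance 4.
Reached end at offset 30 after 9 code points.

9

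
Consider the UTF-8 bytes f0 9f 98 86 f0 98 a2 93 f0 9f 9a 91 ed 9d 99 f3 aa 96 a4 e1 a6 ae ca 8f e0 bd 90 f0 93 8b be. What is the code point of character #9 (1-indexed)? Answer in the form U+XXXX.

U+132FE

Offset 0: leading byte 0xF0 = 11110000 → 4-byte char #1 = F0 9F 98 86.
Offset 4: leading byte 0xF0 = 11110000 → 4-byte char #2 = F0 98 A2 93.
Offset 8: leading byte 0xF0 = 11110000 → 4-byte char #3 = F0 9F 9A 91.
Offset 12: leading byte 0xED = 11101101 → 3-byte char #4 = ED 9D 99.
Offset 15: leading byte 0xF3 = 11110011 → 4-byte char #5 = F3 AA 96 A4.
Offset 19: leading byte 0xE1 = 11100001 → 3-byte char #6 = E1 A6 AE.
Offset 22: leading byte 0xCA = 11001010 → 2-byte char #7 = CA 8F.
Offset 24: leading byte 0xE0 = 11100000 → 3-byte char #8 = E0 BD 90.
Offset 27: leading byte 0xF0 = 11110000 → 4-byte char #9 = F0 93 8B BE.
Leading byte 0xF0 = 11110000 matches 11110xxx → 4-byte sequence.
Byte 1: 0xF0 = 11110000, payload 000 (3 bits).
Byte 2: 0x93 = 10010011 (10xxxxxx ✓), payload 010011.
Byte 3: 0x8B = 10001011 (10xxxxxx ✓), payload 001011.
Byte 4: 0xBE = 10111110 (10xxxxxx ✓), payload 111110.
Concatenate: 000010011001011111110 = 0x132FE (21 bits → U+132FE).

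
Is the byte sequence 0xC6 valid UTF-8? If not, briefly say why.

Leading byte 0xC6 = 11000110 → 2-byte form, but only 1 byte is present.

invalid (sequence truncated)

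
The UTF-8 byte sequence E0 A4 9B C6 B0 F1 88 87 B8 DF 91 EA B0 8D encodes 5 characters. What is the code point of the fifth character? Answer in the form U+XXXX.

U+AC0D

Offset 0: leading byte 0xE0 = 11100000 → 3-byte char #1 = E0 A4 9B.
Offset 3: leading byte 0xC6 = 11000110 → 2-byte char #2 = C6 B0.
Offset 5: leading byte 0xF1 = 11110001 → 4-byte char #3 = F1 88 87 B8.
Offset 9: leading byte 0xDF = 11011111 → 2-byte char #4 = DF 91.
Offset 11: leading byte 0xEA = 11101010 → 3-byte char #5 = EA B0 8D.
Leading byte 0xEA = 11101010 matches 1110xxxx → 3-byte sequence.
Byte 1: 0xEA = 11101010, payload 1010 (4 bits).
Byte 2: 0xB0 = 10110000 (10xxxxxx ✓), payload 110000.
Byte 3: 0x8D = 10001101 (10xxxxxx ✓), payload 001101.
Concatenate: 1010110000001101 = 0xAC0D (16 bits → U+AC0D).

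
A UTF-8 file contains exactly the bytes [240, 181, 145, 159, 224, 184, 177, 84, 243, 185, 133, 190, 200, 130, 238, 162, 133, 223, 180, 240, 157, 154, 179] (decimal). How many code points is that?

8

Byte at offset 0: 0xF0 = 11110000 → 4-byte char (#1). Advance 4.
Byte at offset 4: 0xE0 = 11100000 → 3-byte char (#2). Advance 3.
Byte at offset 7: 0x54 = 01010100 → 1-byte char (#3). Advance 1.
Byte at offset 8: 0xF3 = 11110011 → 4-byte char (#4). Advance 4.
Byte at offset 12: 0xC8 = 11001000 → 2-byte char (#5). Advance 2.
Byte at offset 14: 0xEE = 11101110 → 3-byte char (#6). Advance 3.
Byte at offset 17: 0xDF = 11011111 → 2-byte char (#7). Advance 2.
Byte at offset 19: 0xF0 = 11110000 → 4-byte char (#8). Advance 4.
Reached end at offset 23 after 8 code points.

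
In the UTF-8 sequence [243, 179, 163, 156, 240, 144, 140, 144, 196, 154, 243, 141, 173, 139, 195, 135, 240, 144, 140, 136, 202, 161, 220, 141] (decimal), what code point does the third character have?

U+011A

Offset 0: leading byte 0xF3 = 11110011 → 4-byte char #1 = F3 B3 A3 9C.
Offset 4: leading byte 0xF0 = 11110000 → 4-byte char #2 = F0 90 8C 90.
Offset 8: leading byte 0xC4 = 11000100 → 2-byte char #3 = C4 9A.
Leading byte 0xC4 = 11000100 matches 110xxxxx → 2-byte sequence.
Byte 1: 0xC4 = 11000100, payload 00100 (5 bits).
Byte 2: 0x9A = 10011010 (10xxxxxx ✓), payload 011010.
Concatenate: 00100011010 = 0x11A (11 bits → U+011A).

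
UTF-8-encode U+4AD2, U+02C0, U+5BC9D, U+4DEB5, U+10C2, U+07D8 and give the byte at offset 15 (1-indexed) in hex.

0x83

1-indexed offset 15 is 0-indexed offset 14.
U+4AD2 → 3-byte form E4 AB 92 at offsets 0–2.
U+02C0 → 2-byte form CB 80 at offsets 3–4.
U+5BC9D → 4-byte form F1 9B B2 9D at offsets 5–8.
U+4DEB5 → 4-byte form F1 8D BA B5 at offsets 9–12.
U+10C2 → 3-byte form E1 83 82 at offsets 13–15.
Offset 14 falls in char 5's range; it's byte 2 of E1 83 82 = 0x83.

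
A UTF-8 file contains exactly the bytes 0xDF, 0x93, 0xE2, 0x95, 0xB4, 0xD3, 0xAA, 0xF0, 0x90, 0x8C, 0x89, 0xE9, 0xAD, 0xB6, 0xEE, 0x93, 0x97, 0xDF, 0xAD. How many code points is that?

7

Byte at offset 0: 0xDF = 11011111 → 2-byte char (#1). Advance 2.
Byte at offset 2: 0xE2 = 11100010 → 3-byte char (#2). Advance 3.
Byte at offset 5: 0xD3 = 11010011 → 2-byte char (#3). Advance 2.
Byte at offset 7: 0xF0 = 11110000 → 4-byte char (#4). Advance 4.
Byte at offset 11: 0xE9 = 11101001 → 3-byte char (#5). Advance 3.
Byte at offset 14: 0xEE = 11101110 → 3-byte char (#6). Advance 3.
Byte at offset 17: 0xDF = 11011111 → 2-byte char (#7). Advance 2.
Reached end at offset 19 after 7 code points.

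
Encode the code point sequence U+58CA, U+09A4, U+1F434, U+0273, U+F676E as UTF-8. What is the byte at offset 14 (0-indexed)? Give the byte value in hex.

0x9D

U+58CA → 3-byte form E5 A3 8A at offsets 0–2.
U+09A4 → 3-byte form E0 A6 A4 at offsets 3–5.
U+1F434 → 4-byte form F0 9F 90 B4 at offsets 6–9.
U+0273 → 2-byte form C9 B3 at offsets 10–11.
U+F676E → 4-byte form F3 B6 9D AE at offsets 12–15.
Offset 14 falls in char 5's range; it's byte 3 of F3 B6 9D AE = 0x9D.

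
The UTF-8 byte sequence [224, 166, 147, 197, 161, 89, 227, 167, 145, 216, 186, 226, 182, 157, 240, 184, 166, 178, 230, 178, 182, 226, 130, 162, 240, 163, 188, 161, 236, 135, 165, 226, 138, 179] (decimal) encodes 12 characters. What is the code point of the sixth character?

U+2D9D

Offset 0: leading byte 0xE0 = 11100000 → 3-byte char #1 = E0 A6 93.
Offset 3: leading byte 0xC5 = 11000101 → 2-byte char #2 = C5 A1.
Offset 5: leading byte 0x59 = 01011001 → 1-byte char #3 = 59.
Offset 6: leading byte 0xE3 = 11100011 → 3-byte char #4 = E3 A7 91.
Offset 9: leading byte 0xD8 = 11011000 → 2-byte char #5 = D8 BA.
Offset 11: leading byte 0xE2 = 11100010 → 3-byte char #6 = E2 B6 9D.
Leading byte 0xE2 = 11100010 matches 1110xxxx → 3-byte sequence.
Byte 1: 0xE2 = 11100010, payload 0010 (4 bits).
Byte 2: 0xB6 = 10110110 (10xxxxxx ✓), payload 110110.
Byte 3: 0x9D = 10011101 (10xxxxxx ✓), payload 011101.
Concatenate: 0010110110011101 = 0x2D9D (16 bits → U+2D9D).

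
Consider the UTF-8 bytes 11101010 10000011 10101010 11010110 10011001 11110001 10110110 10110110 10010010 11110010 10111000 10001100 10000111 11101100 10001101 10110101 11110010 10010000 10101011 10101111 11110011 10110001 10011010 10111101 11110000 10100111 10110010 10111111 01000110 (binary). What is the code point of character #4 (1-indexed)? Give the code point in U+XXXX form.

Offset 0: leading byte 0xEA = 11101010 → 3-byte char #1 = EA 83 AA.
Offset 3: leading byte 0xD6 = 11010110 → 2-byte char #2 = D6 99.
Offset 5: leading byte 0xF1 = 11110001 → 4-byte char #3 = F1 B6 B6 92.
Offset 9: leading byte 0xF2 = 11110010 → 4-byte char #4 = F2 B8 8C 87.
Leading byte 0xF2 = 11110010 matches 11110xxx → 4-byte sequence.
Byte 1: 0xF2 = 11110010, payload 010 (3 bits).
Byte 2: 0xB8 = 10111000 (10xxxxxx ✓), payload 111000.
Byte 3: 0x8C = 10001100 (10xxxxxx ✓), payload 001100.
Byte 4: 0x87 = 10000111 (10xxxxxx ✓), payload 000111.
Concatenate: 010111000001100000111 = 0xB8307 (21 bits → U+B8307).

U+B8307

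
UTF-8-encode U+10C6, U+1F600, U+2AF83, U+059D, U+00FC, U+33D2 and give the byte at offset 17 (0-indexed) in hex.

U+10C6 → 3-byte form E1 83 86 at offsets 0–2.
U+1F600 → 4-byte form F0 9F 98 80 at offsets 3–6.
U+2AF83 → 4-byte form F0 AA BE 83 at offsets 7–10.
U+059D → 2-byte form D6 9D at offsets 11–12.
U+00FC → 2-byte form C3 BC at offsets 13–14.
U+33D2 → 3-byte form E3 8F 92 at offsets 15–17.
Offset 17 falls in char 6's range; it's byte 3 of E3 8F 92 = 0x92.

0x92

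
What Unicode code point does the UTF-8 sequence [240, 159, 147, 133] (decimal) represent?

U+1F4C5

Leading byte 0xF0 = 11110000 matches 11110xxx → 4-byte sequence.
Byte 1: 0xF0 = 11110000, payload 000 (3 bits).
Byte 2: 0x9F = 10011111 (10xxxxxx ✓), payload 011111.
Byte 3: 0x93 = 10010011 (10xxxxxx ✓), payload 010011.
Byte 4: 0x85 = 10000101 (10xxxxxx ✓), payload 000101.
Concatenate: 000011111010011000101 = 0x1F4C5 (21 bits → U+1F4C5).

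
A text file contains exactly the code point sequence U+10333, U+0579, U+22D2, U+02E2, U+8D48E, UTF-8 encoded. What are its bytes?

F0 90 8C B3 D5 B9 E2 8B 92 CB A2 F2 8D 92 8E

U+10333: 4-byte form → F0 90 8C B3.
U+0579: 2-byte form → D5 B9.
U+22D2: 3-byte form → E2 8B 92.
U+02E2: 2-byte form → CB A2.
U+8D48E: 4-byte form → F2 8D 92 8E.
Concatenated (15 bytes): F0 90 8C B3 D5 B9 E2 8B 92 CB A2 F2 8D 92 8E.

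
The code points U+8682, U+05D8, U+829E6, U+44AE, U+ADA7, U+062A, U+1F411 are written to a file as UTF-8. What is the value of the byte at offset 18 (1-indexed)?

0xF0

1-indexed offset 18 is 0-indexed offset 17.
U+8682 → 3-byte form E8 9A 82 at offsets 0–2.
U+05D8 → 2-byte form D7 98 at offsets 3–4.
U+829E6 → 4-byte form F2 82 A7 A6 at offsets 5–8.
U+44AE → 3-byte form E4 92 AE at offsets 9–11.
U+ADA7 → 3-byte form EA B6 A7 at offsets 12–14.
U+062A → 2-byte form D8 AA at offsets 15–16.
U+1F411 → 4-byte form F0 9F 90 91 at offsets 17–20.
Offset 17 falls in char 7's range; it's byte 1 of F0 9F 90 91 = 0xF0.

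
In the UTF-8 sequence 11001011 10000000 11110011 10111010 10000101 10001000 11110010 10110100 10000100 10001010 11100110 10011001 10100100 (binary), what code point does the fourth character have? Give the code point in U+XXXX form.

U+6664

Offset 0: leading byte 0xCB = 11001011 → 2-byte char #1 = CB 80.
Offset 2: leading byte 0xF3 = 11110011 → 4-byte char #2 = F3 BA 85 88.
Offset 6: leading byte 0xF2 = 11110010 → 4-byte char #3 = F2 B4 84 8A.
Offset 10: leading byte 0xE6 = 11100110 → 3-byte char #4 = E6 99 A4.
Leading byte 0xE6 = 11100110 matches 1110xxxx → 3-byte sequence.
Byte 1: 0xE6 = 11100110, payload 0110 (4 bits).
Byte 2: 0x99 = 10011001 (10xxxxxx ✓), payload 011001.
Byte 3: 0xA4 = 10100100 (10xxxxxx ✓), payload 100100.
Concatenate: 0110011001100100 = 0x6664 (16 bits → U+6664).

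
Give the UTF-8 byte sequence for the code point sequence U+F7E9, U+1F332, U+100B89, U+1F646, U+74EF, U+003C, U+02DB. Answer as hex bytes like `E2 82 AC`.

EF 9F A9 F0 9F 8C B2 F4 80 AE 89 F0 9F 99 86 E7 93 AF 3C CB 9B

U+F7E9: 3-byte form → EF 9F A9.
U+1F332: 4-byte form → F0 9F 8C B2.
U+100B89: 4-byte form → F4 80 AE 89.
U+1F646: 4-byte form → F0 9F 99 86.
U+74EF: 3-byte form → E7 93 AF.
U+003C: 1-byte form → 3C.
U+02DB: 2-byte form → CB 9B.
Concatenated (21 bytes): EF 9F A9 F0 9F 8C B2 F4 80 AE 89 F0 9F 99 86 E7 93 AF 3C CB 9B.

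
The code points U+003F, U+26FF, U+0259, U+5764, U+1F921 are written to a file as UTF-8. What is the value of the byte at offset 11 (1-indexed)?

0x9F

1-indexed offset 11 is 0-indexed offset 10.
U+003F → 1-byte form 3F at offsets 0–0.
U+26FF → 3-byte form E2 9B BF at offsets 1–3.
U+0259 → 2-byte form C9 99 at offsets 4–5.
U+5764 → 3-byte form E5 9D A4 at offsets 6–8.
U+1F921 → 4-byte form F0 9F A4 A1 at offsets 9–12.
Offset 10 falls in char 5's range; it's byte 2 of F0 9F A4 A1 = 0x9F.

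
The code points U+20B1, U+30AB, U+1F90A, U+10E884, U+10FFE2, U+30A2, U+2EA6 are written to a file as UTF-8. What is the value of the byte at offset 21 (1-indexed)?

1-indexed offset 21 is 0-indexed offset 20.
U+20B1 → 3-byte form E2 82 B1 at offsets 0–2.
U+30AB → 3-byte form E3 82 AB at offsets 3–5.
U+1F90A → 4-byte form F0 9F A4 8A at offsets 6–9.
U+10E884 → 4-byte form F4 8E A2 84 at offsets 10–13.
U+10FFE2 → 4-byte form F4 8F BF A2 at offsets 14–17.
U+30A2 → 3-byte form E3 82 A2 at offsets 18–20.
Offset 20 falls in char 6's range; it's byte 3 of E3 82 A2 = 0xA2.

0xA2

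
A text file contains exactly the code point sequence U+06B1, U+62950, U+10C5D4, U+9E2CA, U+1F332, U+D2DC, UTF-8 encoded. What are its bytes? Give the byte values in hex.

DA B1 F1 A2 A5 90 F4 8C 97 94 F2 9E 8B 8A F0 9F 8C B2 ED 8B 9C

U+06B1: 2-byte form → DA B1.
U+62950: 4-byte form → F1 A2 A5 90.
U+10C5D4: 4-byte form → F4 8C 97 94.
U+9E2CA: 4-byte form → F2 9E 8B 8A.
U+1F332: 4-byte form → F0 9F 8C B2.
U+D2DC: 3-byte form → ED 8B 9C.
Concatenated (21 bytes): DA B1 F1 A2 A5 90 F4 8C 97 94 F2 9E 8B 8A F0 9F 8C B2 ED 8B 9C.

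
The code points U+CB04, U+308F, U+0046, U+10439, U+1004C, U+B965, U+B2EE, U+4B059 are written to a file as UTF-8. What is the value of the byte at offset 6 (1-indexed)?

0x8F

1-indexed offset 6 is 0-indexed offset 5.
U+CB04 → 3-byte form EC AC 84 at offsets 0–2.
U+308F → 3-byte form E3 82 8F at offsets 3–5.
Offset 5 falls in char 2's range; it's byte 3 of E3 82 8F = 0x8F.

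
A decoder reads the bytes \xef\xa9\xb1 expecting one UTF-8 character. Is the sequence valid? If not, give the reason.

Leading byte 0xEF = 11101111 → 3-byte form.
Continuation bytes 0xA9=10101001, 0xB1=10110001 all match 10xxxxxx.
Decoded value 0xFA71 is ≥ 0x800 (shortest form) and not a surrogate.

valid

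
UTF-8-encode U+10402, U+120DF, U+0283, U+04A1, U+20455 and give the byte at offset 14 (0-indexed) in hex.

U+10402 → 4-byte form F0 90 90 82 at offsets 0–3.
U+120DF → 4-byte form F0 92 83 9F at offsets 4–7.
U+0283 → 2-byte form CA 83 at offsets 8–9.
U+04A1 → 2-byte form D2 A1 at offsets 10–11.
U+20455 → 4-byte form F0 A0 91 95 at offsets 12–15.
Offset 14 falls in char 5's range; it's byte 3 of F0 A0 91 95 = 0x91.

0x91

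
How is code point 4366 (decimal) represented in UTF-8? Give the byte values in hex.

U+110E = 0x110E = 4366 decimal. In range U+0800–U+FFFF → 3-byte form: 1110xxxx 10xxxxxx 10xxxxxx.
Binary (16 bits): 0001000100001110.
Split 4+6+6: 0001 | 000100 | 001110.
Byte 1: 11100001 = 0xE1.
Byte 2: 10000100 = 0x84.
Byte 3: 10001110 = 0x8E.

E1 84 8E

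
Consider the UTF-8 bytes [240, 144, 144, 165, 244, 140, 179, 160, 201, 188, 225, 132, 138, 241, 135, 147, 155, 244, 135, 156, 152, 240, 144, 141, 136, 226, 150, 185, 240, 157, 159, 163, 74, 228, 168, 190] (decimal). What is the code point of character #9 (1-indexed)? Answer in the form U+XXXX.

Offset 0: leading byte 0xF0 = 11110000 → 4-byte char #1 = F0 90 90 A5.
Offset 4: leading byte 0xF4 = 11110100 → 4-byte char #2 = F4 8C B3 A0.
Offset 8: leading byte 0xC9 = 11001001 → 2-byte char #3 = C9 BC.
Offset 10: leading byte 0xE1 = 11100001 → 3-byte char #4 = E1 84 8A.
Offset 13: leading byte 0xF1 = 11110001 → 4-byte char #5 = F1 87 93 9B.
Offset 17: leading byte 0xF4 = 11110100 → 4-byte char #6 = F4 87 9C 98.
Offset 21: leading byte 0xF0 = 11110000 → 4-byte char #7 = F0 90 8D 88.
Offset 25: leading byte 0xE2 = 11100010 → 3-byte char #8 = E2 96 B9.
Offset 28: leading byte 0xF0 = 11110000 → 4-byte char #9 = F0 9D 9F A3.
Leading byte 0xF0 = 11110000 matches 11110xxx → 4-byte sequence.
Byte 1: 0xF0 = 11110000, payload 000 (3 bits).
Byte 2: 0x9D = 10011101 (10xxxxxx ✓), payload 011101.
Byte 3: 0x9F = 10011111 (10xxxxxx ✓), payload 011111.
Byte 4: 0xA3 = 10100011 (10xxxxxx ✓), payload 100011.
Concatenate: 000011101011111100011 = 0x1D7E3 (21 bits → U+1D7E3).

U+1D7E3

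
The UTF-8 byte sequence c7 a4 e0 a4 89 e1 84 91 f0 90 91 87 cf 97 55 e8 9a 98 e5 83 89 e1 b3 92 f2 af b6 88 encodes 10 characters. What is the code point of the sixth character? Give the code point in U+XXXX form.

U+0055

Offset 0: leading byte 0xC7 = 11000111 → 2-byte char #1 = C7 A4.
Offset 2: leading byte 0xE0 = 11100000 → 3-byte char #2 = E0 A4 89.
Offset 5: leading byte 0xE1 = 11100001 → 3-byte char #3 = E1 84 91.
Offset 8: leading byte 0xF0 = 11110000 → 4-byte char #4 = F0 90 91 87.
Offset 12: leading byte 0xCF = 11001111 → 2-byte char #5 = CF 97.
Offset 14: leading byte 0x55 = 01010101 → 1-byte char #6 = 55.
Leading byte 0x55 = 01010101 matches 0xxxxxxx → 1-byte sequence.
Byte 1: 0x55 = 01010101, payload 1010101 (7 bits).
Concatenate: 1010101 = 0x55 (7 bits → U+0055).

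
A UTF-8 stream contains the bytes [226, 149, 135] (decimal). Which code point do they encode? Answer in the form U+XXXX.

Leading byte 0xE2 = 11100010 matches 1110xxxx → 3-byte sequence.
Byte 1: 0xE2 = 11100010, payload 0010 (4 bits).
Byte 2: 0x95 = 10010101 (10xxxxxx ✓), payload 010101.
Byte 3: 0x87 = 10000111 (10xxxxxx ✓), payload 000111.
Concatenate: 0010010101000111 = 0x2547 (16 bits → U+2547).

U+2547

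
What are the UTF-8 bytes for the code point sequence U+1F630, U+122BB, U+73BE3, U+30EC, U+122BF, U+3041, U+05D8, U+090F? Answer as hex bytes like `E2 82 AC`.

U+1F630: 4-byte form → F0 9F 98 B0.
U+122BB: 4-byte form → F0 92 8A BB.
U+73BE3: 4-byte form → F1 B3 AF A3.
U+30EC: 3-byte form → E3 83 AC.
U+122BF: 4-byte form → F0 92 8A BF.
U+3041: 3-byte form → E3 81 81.
U+05D8: 2-byte form → D7 98.
U+090F: 3-byte form → E0 A4 8F.
Concatenated (27 bytes): F0 9F 98 B0 F0 92 8A BB F1 B3 AF A3 E3 83 AC F0 92 8A BF E3 81 81 D7 98 E0 A4 8F.

F0 9F 98 B0 F0 92 8A BB F1 B3 AF A3 E3 83 AC F0 92 8A BF E3 81 81 D7 98 E0 A4 8F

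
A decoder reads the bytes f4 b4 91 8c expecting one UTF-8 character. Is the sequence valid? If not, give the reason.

Leading byte 0xF4 = 11110100 → 4-byte form.
Payload = 0x13444C, which exceeds U+10FFFF, the maximum Unicode code point. (Leading bytes F5–FF, or F4 followed by ≥ 0x90, are invalid.)

invalid (encodes a value above U+10FFFF)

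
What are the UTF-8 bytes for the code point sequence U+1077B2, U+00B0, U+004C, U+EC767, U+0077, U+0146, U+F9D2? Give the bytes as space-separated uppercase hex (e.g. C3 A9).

F4 87 9E B2 C2 B0 4C F3 AC 9D A7 77 C5 86 EF A7 92

U+1077B2: 4-byte form → F4 87 9E B2.
U+00B0: 2-byte form → C2 B0.
U+004C: 1-byte form → 4C.
U+EC767: 4-byte form → F3 AC 9D A7.
U+0077: 1-byte form → 77.
U+0146: 2-byte form → C5 86.
U+F9D2: 3-byte form → EF A7 92.
Concatenated (17 bytes): F4 87 9E B2 C2 B0 4C F3 AC 9D A7 77 C5 86 EF A7 92.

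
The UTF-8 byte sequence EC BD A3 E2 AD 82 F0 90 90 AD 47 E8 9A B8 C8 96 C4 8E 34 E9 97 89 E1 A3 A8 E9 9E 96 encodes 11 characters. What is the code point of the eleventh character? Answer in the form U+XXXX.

U+9796

Offset 0: leading byte 0xEC = 11101100 → 3-byte char #1 = EC BD A3.
Offset 3: leading byte 0xE2 = 11100010 → 3-byte char #2 = E2 AD 82.
Offset 6: leading byte 0xF0 = 11110000 → 4-byte char #3 = F0 90 90 AD.
Offset 10: leading byte 0x47 = 01000111 → 1-byte char #4 = 47.
Offset 11: leading byte 0xE8 = 11101000 → 3-byte char #5 = E8 9A B8.
Offset 14: leading byte 0xC8 = 11001000 → 2-byte char #6 = C8 96.
Offset 16: leading byte 0xC4 = 11000100 → 2-byte char #7 = C4 8E.
Offset 18: leading byte 0x34 = 00110100 → 1-byte char #8 = 34.
Offset 19: leading byte 0xE9 = 11101001 → 3-byte char #9 = E9 97 89.
Offset 22: leading byte 0xE1 = 11100001 → 3-byte char #10 = E1 A3 A8.
Offset 25: leading byte 0xE9 = 11101001 → 3-byte char #11 = E9 9E 96.
Leading byte 0xE9 = 11101001 matches 1110xxxx → 3-byte sequence.
Byte 1: 0xE9 = 11101001, payload 1001 (4 bits).
Byte 2: 0x9E = 10011110 (10xxxxxx ✓), payload 011110.
Byte 3: 0x96 = 10010110 (10xxxxxx ✓), payload 010110.
Concatenate: 1001011110010110 = 0x9796 (16 bits → U+9796).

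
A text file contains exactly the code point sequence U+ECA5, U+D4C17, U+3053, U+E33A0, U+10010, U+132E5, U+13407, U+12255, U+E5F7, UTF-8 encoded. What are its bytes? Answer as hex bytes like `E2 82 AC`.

EE B2 A5 F3 94 B0 97 E3 81 93 F3 A3 8E A0 F0 90 80 90 F0 93 8B A5 F0 93 90 87 F0 92 89 95 EE 97 B7

U+ECA5: 3-byte form → EE B2 A5.
U+D4C17: 4-byte form → F3 94 B0 97.
U+3053: 3-byte form → E3 81 93.
U+E33A0: 4-byte form → F3 A3 8E A0.
U+10010: 4-byte form → F0 90 80 90.
U+132E5: 4-byte form → F0 93 8B A5.
U+13407: 4-byte form → F0 93 90 87.
U+12255: 4-byte form → F0 92 89 95.
U+E5F7: 3-byte form → EE 97 B7.
Concatenated (33 bytes): EE B2 A5 F3 94 B0 97 E3 81 93 F3 A3 8E A0 F0 90 80 90 F0 93 8B A5 F0 93 90 87 F0 92 89 95 EE 97 B7.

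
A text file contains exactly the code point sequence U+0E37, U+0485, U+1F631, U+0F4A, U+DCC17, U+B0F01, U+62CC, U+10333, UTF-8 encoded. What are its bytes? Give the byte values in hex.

E0 B8 B7 D2 85 F0 9F 98 B1 E0 BD 8A F3 9C B0 97 F2 B0 BC 81 E6 8B 8C F0 90 8C B3

U+0E37: 3-byte form → E0 B8 B7.
U+0485: 2-byte form → D2 85.
U+1F631: 4-byte form → F0 9F 98 B1.
U+0F4A: 3-byte form → E0 BD 8A.
U+DCC17: 4-byte form → F3 9C B0 97.
U+B0F01: 4-byte form → F2 B0 BC 81.
U+62CC: 3-byte form → E6 8B 8C.
U+10333: 4-byte form → F0 90 8C B3.
Concatenated (27 bytes): E0 B8 B7 D2 85 F0 9F 98 B1 E0 BD 8A F3 9C B0 97 F2 B0 BC 81 E6 8B 8C F0 90 8C B3.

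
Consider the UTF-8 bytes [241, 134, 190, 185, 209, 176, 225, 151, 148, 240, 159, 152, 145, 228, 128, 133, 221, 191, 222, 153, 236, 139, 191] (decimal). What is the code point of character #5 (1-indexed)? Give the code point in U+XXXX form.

U+4005

Offset 0: leading byte 0xF1 = 11110001 → 4-byte char #1 = F1 86 BE B9.
Offset 4: leading byte 0xD1 = 11010001 → 2-byte char #2 = D1 B0.
Offset 6: leading byte 0xE1 = 11100001 → 3-byte char #3 = E1 97 94.
Offset 9: leading byte 0xF0 = 11110000 → 4-byte char #4 = F0 9F 98 91.
Offset 13: leading byte 0xE4 = 11100100 → 3-byte char #5 = E4 80 85.
Leading byte 0xE4 = 11100100 matches 1110xxxx → 3-byte sequence.
Byte 1: 0xE4 = 11100100, payload 0100 (4 bits).
Byte 2: 0x80 = 10000000 (10xxxxxx ✓), payload 000000.
Byte 3: 0x85 = 10000101 (10xxxxxx ✓), payload 000101.
Concatenate: 0100000000000101 = 0x4005 (16 bits → U+4005).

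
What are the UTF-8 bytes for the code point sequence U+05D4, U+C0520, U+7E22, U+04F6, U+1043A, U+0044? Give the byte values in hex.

U+05D4: 2-byte form → D7 94.
U+C0520: 4-byte form → F3 80 94 A0.
U+7E22: 3-byte form → E7 B8 A2.
U+04F6: 2-byte form → D3 B6.
U+1043A: 4-byte form → F0 90 90 BA.
U+0044: 1-byte form → 44.
Concatenated (16 bytes): D7 94 F3 80 94 A0 E7 B8 A2 D3 B6 F0 90 90 BA 44.

D7 94 F3 80 94 A0 E7 B8 A2 D3 B6 F0 90 90 BA 44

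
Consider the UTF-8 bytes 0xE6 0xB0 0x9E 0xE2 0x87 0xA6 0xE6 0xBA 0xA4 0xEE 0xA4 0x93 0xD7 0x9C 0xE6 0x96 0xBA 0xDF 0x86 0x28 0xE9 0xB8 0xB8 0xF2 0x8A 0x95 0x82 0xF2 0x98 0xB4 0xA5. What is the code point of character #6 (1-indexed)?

Offset 0: leading byte 0xE6 = 11100110 → 3-byte char #1 = E6 B0 9E.
Offset 3: leading byte 0xE2 = 11100010 → 3-byte char #2 = E2 87 A6.
Offset 6: leading byte 0xE6 = 11100110 → 3-byte char #3 = E6 BA A4.
Offset 9: leading byte 0xEE = 11101110 → 3-byte char #4 = EE A4 93.
Offset 12: leading byte 0xD7 = 11010111 → 2-byte char #5 = D7 9C.
Offset 14: leading byte 0xE6 = 11100110 → 3-byte char #6 = E6 96 BA.
Leading byte 0xE6 = 11100110 matches 1110xxxx → 3-byte sequence.
Byte 1: 0xE6 = 11100110, payload 0110 (4 bits).
Byte 2: 0x96 = 10010110 (10xxxxxx ✓), payload 010110.
Byte 3: 0xBA = 10111010 (10xxxxxx ✓), payload 111010.
Concatenate: 0110010110111010 = 0x65BA (16 bits → U+65BA).

U+65BA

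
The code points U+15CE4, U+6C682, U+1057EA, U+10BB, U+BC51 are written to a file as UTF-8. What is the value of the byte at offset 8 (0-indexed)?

0xF4

U+15CE4 → 4-byte form F0 95 B3 A4 at offsets 0–3.
U+6C682 → 4-byte form F1 AC 9A 82 at offsets 4–7.
U+1057EA → 4-byte form F4 85 9F AA at offsets 8–11.
Offset 8 falls in char 3's range; it's byte 1 of F4 85 9F AA = 0xF4.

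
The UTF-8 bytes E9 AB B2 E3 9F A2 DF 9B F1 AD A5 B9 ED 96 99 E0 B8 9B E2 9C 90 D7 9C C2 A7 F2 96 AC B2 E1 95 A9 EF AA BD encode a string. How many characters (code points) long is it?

12

Byte at offset 0: 0xE9 = 11101001 → 3-byte char (#1). Advance 3.
Byte at offset 3: 0xE3 = 11100011 → 3-byte char (#2). Advance 3.
Byte at offset 6: 0xDF = 11011111 → 2-byte char (#3). Advance 2.
Byte at offset 8: 0xF1 = 11110001 → 4-byte char (#4). Advance 4.
Byte at offset 12: 0xED = 11101101 → 3-byte char (#5). Advance 3.
Byte at offset 15: 0xE0 = 11100000 → 3-byte char (#6). Advance 3.
Byte at offset 18: 0xE2 = 11100010 → 3-byte char (#7). Advance 3.
Byte at offset 21: 0xD7 = 11010111 → 2-byte char (#8). Advance 2.
Byte at offset 23: 0xC2 = 11000010 → 2-byte char (#9). Advance 2.
Byte at offset 25: 0xF2 = 11110010 → 4-byte char (#10). Advance 4.
Byte at offset 29: 0xE1 = 11100001 → 3-byte char (#11). Advance 3.
Byte at offset 32: 0xEF = 11101111 → 3-byte char (#12). Advance 3.
Reached end at offset 35 after 12 code points.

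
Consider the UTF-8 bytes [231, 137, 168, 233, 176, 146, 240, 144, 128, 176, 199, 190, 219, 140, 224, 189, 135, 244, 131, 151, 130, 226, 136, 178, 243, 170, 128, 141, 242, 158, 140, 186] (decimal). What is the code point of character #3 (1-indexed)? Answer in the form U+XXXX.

Offset 0: leading byte 0xE7 = 11100111 → 3-byte char #1 = E7 89 A8.
Offset 3: leading byte 0xE9 = 11101001 → 3-byte char #2 = E9 B0 92.
Offset 6: leading byte 0xF0 = 11110000 → 4-byte char #3 = F0 90 80 B0.
Leading byte 0xF0 = 11110000 matches 11110xxx → 4-byte sequence.
Byte 1: 0xF0 = 11110000, payload 000 (3 bits).
Byte 2: 0x90 = 10010000 (10xxxxxx ✓), payload 010000.
Byte 3: 0x80 = 10000000 (10xxxxxx ✓), payload 000000.
Byte 4: 0xB0 = 10110000 (10xxxxxx ✓), payload 110000.
Concatenate: 000010000000000110000 = 0x10030 (21 bits → U+10030).

U+10030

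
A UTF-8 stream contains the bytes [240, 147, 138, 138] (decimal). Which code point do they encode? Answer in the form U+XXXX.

Leading byte 0xF0 = 11110000 matches 11110xxx → 4-byte sequence.
Byte 1: 0xF0 = 11110000, payload 000 (3 bits).
Byte 2: 0x93 = 10010011 (10xxxxxx ✓), payload 010011.
Byte 3: 0x8A = 10001010 (10xxxxxx ✓), payload 001010.
Byte 4: 0x8A = 10001010 (10xxxxxx ✓), payload 001010.
Concatenate: 000010011001010001010 = 0x1328A (21 bits → U+1328A).

U+1328A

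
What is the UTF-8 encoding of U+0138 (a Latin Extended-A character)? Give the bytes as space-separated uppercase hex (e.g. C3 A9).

C4 B8

U+0138 = 0x138 = 312 decimal. In range U+0080–U+07FF → 2-byte form: 110xxxxx 10xxxxxx.
Binary (11 bits): 00100111000.
Split 5+6: 00100 | 111000.
Byte 1: 11000100 = 0xC4.
Byte 2: 10111000 = 0xB8.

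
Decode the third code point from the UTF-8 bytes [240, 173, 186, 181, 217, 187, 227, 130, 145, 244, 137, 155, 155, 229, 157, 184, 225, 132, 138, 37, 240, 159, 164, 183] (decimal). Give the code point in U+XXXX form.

Offset 0: leading byte 0xF0 = 11110000 → 4-byte char #1 = F0 AD BA B5.
Offset 4: leading byte 0xD9 = 11011001 → 2-byte char #2 = D9 BB.
Offset 6: leading byte 0xE3 = 11100011 → 3-byte char #3 = E3 82 91.
Leading byte 0xE3 = 11100011 matches 1110xxxx → 3-byte sequence.
Byte 1: 0xE3 = 11100011, payload 0011 (4 bits).
Byte 2: 0x82 = 10000010 (10xxxxxx ✓), payload 000010.
Byte 3: 0x91 = 10010001 (10xxxxxx ✓), payload 010001.
Concatenate: 0011000010010001 = 0x3091 (16 bits → U+3091).

U+3091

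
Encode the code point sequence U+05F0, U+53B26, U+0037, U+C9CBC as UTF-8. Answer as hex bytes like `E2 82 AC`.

D7 B0 F1 93 AC A6 37 F3 89 B2 BC

U+05F0: 2-byte form → D7 B0.
U+53B26: 4-byte form → F1 93 AC A6.
U+0037: 1-byte form → 37.
U+C9CBC: 4-byte form → F3 89 B2 BC.
Concatenated (11 bytes): D7 B0 F1 93 AC A6 37 F3 89 B2 BC.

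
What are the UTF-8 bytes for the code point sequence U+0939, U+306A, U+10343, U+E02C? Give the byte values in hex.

U+0939: 3-byte form → E0 A4 B9.
U+306A: 3-byte form → E3 81 AA.
U+10343: 4-byte form → F0 90 8D 83.
U+E02C: 3-byte form → EE 80 AC.
Concatenated (13 bytes): E0 A4 B9 E3 81 AA F0 90 8D 83 EE 80 AC.

E0 A4 B9 E3 81 AA F0 90 8D 83 EE 80 AC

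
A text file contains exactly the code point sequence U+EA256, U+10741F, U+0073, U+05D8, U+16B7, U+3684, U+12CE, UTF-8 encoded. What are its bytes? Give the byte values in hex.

U+EA256: 4-byte form → F3 AA 89 96.
U+10741F: 4-byte form → F4 87 90 9F.
U+0073: 1-byte form → 73.
U+05D8: 2-byte form → D7 98.
U+16B7: 3-byte form → E1 9A B7.
U+3684: 3-byte form → E3 9A 84.
U+12CE: 3-byte form → E1 8B 8E.
Concatenated (20 bytes): F3 AA 89 96 F4 87 90 9F 73 D7 98 E1 9A B7 E3 9A 84 E1 8B 8E.

F3 AA 89 96 F4 87 90 9F 73 D7 98 E1 9A B7 E3 9A 84 E1 8B 8E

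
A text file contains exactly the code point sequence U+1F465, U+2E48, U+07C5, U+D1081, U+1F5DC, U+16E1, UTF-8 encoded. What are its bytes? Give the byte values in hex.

F0 9F 91 A5 E2 B9 88 DF 85 F3 91 82 81 F0 9F 97 9C E1 9B A1

U+1F465: 4-byte form → F0 9F 91 A5.
U+2E48: 3-byte form → E2 B9 88.
U+07C5: 2-byte form → DF 85.
U+D1081: 4-byte form → F3 91 82 81.
U+1F5DC: 4-byte form → F0 9F 97 9C.
U+16E1: 3-byte form → E1 9B A1.
Concatenated (20 bytes): F0 9F 91 A5 E2 B9 88 DF 85 F3 91 82 81 F0 9F 97 9C E1 9B A1.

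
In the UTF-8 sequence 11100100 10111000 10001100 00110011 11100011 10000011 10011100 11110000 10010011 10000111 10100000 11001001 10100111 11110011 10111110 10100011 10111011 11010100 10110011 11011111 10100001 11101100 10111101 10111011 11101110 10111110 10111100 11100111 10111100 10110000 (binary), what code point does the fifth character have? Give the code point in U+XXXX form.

U+0267

Offset 0: leading byte 0xE4 = 11100100 → 3-byte char #1 = E4 B8 8C.
Offset 3: leading byte 0x33 = 00110011 → 1-byte char #2 = 33.
Offset 4: leading byte 0xE3 = 11100011 → 3-byte char #3 = E3 83 9C.
Offset 7: leading byte 0xF0 = 11110000 → 4-byte char #4 = F0 93 87 A0.
Offset 11: leading byte 0xC9 = 11001001 → 2-byte char #5 = C9 A7.
Leading byte 0xC9 = 11001001 matches 110xxxxx → 2-byte sequence.
Byte 1: 0xC9 = 11001001, payload 01001 (5 bits).
Byte 2: 0xA7 = 10100111 (10xxxxxx ✓), payload 100111.
Concatenate: 01001100111 = 0x267 (11 bits → U+0267).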